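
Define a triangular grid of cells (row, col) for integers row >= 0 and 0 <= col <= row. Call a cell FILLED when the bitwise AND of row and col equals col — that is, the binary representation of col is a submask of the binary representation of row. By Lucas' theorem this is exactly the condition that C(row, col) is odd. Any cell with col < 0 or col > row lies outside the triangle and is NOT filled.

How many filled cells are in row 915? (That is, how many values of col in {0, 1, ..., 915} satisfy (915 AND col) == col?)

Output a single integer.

Answer: 64

Derivation:
915 in binary = 1110010011
popcount(915) = number of 1-bits in 1110010011 = 6
A col c satisfies (915 AND c) == c iff every set bit of c is also set in 915; each of the 6 set bits of 915 can independently be on or off in c.
count = 2^6 = 64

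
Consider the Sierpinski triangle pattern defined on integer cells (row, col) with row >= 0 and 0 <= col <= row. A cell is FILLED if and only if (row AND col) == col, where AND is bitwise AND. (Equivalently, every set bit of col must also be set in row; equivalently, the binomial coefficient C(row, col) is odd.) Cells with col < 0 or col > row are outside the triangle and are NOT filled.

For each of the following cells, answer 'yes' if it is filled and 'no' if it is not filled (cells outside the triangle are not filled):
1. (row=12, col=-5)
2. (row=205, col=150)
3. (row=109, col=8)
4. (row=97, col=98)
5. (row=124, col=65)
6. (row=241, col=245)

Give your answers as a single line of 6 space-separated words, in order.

(12,-5): col outside [0, 12] -> not filled
(205,150): row=0b11001101, col=0b10010110, row AND col = 0b10000100 = 132; 132 != 150 -> empty
(109,8): row=0b1101101, col=0b1000, row AND col = 0b1000 = 8; 8 == 8 -> filled
(97,98): col outside [0, 97] -> not filled
(124,65): row=0b1111100, col=0b1000001, row AND col = 0b1000000 = 64; 64 != 65 -> empty
(241,245): col outside [0, 241] -> not filled

Answer: no no yes no no no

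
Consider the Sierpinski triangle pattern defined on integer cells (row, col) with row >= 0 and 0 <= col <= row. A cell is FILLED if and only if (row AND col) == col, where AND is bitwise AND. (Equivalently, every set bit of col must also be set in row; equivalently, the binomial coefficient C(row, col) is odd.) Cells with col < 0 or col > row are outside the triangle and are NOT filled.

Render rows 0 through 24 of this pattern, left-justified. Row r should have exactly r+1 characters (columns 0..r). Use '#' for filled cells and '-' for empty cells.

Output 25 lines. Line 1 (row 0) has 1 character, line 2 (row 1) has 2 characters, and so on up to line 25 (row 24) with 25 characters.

r0=0: #
r1=1: ##
r2=10: #-#
r3=11: ####
r4=100: #---#
r5=101: ##--##
r6=110: #-#-#-#
r7=111: ########
r8=1000: #-------#
r9=1001: ##------##
r10=1010: #-#-----#-#
r11=1011: ####----####
r12=1100: #---#---#---#
r13=1101: ##--##--##--##
r14=1110: #-#-#-#-#-#-#-#
r15=1111: ################
r16=10000: #---------------#
r17=10001: ##--------------##
r18=10010: #-#-------------#-#
r19=10011: ####------------####
r20=10100: #---#-----------#---#
r21=10101: ##--##----------##--##
r22=10110: #-#-#-#---------#-#-#-#
r23=10111: ########--------########
r24=11000: #-------#-------#-------#

Answer: #
##
#-#
####
#---#
##--##
#-#-#-#
########
#-------#
##------##
#-#-----#-#
####----####
#---#---#---#
##--##--##--##
#-#-#-#-#-#-#-#
################
#---------------#
##--------------##
#-#-------------#-#
####------------####
#---#-----------#---#
##--##----------##--##
#-#-#-#---------#-#-#-#
########--------########
#-------#-------#-------#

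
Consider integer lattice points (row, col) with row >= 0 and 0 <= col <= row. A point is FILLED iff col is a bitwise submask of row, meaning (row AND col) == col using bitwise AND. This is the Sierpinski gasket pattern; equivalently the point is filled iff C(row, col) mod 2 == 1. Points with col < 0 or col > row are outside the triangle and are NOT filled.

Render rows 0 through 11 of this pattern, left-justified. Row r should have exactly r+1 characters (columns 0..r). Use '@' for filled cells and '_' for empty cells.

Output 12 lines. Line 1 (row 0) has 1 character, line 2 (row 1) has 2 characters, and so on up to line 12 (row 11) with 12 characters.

r0=0: @
r1=1: @@
r2=10: @_@
r3=11: @@@@
r4=100: @___@
r5=101: @@__@@
r6=110: @_@_@_@
r7=111: @@@@@@@@
r8=1000: @_______@
r9=1001: @@______@@
r10=1010: @_@_____@_@
r11=1011: @@@@____@@@@

Answer: @
@@
@_@
@@@@
@___@
@@__@@
@_@_@_@
@@@@@@@@
@_______@
@@______@@
@_@_____@_@
@@@@____@@@@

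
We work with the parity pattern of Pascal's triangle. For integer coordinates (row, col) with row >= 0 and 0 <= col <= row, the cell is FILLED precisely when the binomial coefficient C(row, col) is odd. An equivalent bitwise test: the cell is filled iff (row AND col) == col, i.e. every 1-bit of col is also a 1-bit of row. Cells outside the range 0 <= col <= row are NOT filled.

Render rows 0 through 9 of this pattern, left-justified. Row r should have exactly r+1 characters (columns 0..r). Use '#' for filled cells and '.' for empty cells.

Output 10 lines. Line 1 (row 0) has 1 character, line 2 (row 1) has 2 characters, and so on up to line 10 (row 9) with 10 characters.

Answer: #
##
#.#
####
#...#
##..##
#.#.#.#
########
#.......#
##......##

Derivation:
r0=0: #
r1=1: ##
r2=10: #.#
r3=11: ####
r4=100: #...#
r5=101: ##..##
r6=110: #.#.#.#
r7=111: ########
r8=1000: #.......#
r9=1001: ##......##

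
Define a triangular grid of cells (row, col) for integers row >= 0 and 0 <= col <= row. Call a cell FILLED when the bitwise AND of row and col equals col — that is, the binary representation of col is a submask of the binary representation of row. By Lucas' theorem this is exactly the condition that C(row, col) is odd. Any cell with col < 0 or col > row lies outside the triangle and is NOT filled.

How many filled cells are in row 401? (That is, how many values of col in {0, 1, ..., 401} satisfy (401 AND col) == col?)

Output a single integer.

Answer: 16

Derivation:
401 in binary = 110010001
popcount(401) = number of 1-bits in 110010001 = 4
A col c satisfies (401 AND c) == c iff every set bit of c is also set in 401; each of the 4 set bits of 401 can independently be on or off in c.
count = 2^4 = 16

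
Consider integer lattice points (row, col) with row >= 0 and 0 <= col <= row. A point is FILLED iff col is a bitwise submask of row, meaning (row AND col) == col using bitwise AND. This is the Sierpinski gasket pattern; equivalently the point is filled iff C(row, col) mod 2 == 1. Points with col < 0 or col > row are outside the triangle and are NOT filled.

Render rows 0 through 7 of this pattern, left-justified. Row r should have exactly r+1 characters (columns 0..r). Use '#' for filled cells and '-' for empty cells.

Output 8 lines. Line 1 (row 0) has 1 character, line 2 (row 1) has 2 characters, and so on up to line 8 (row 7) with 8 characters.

r0=0: #
r1=1: ##
r2=10: #-#
r3=11: ####
r4=100: #---#
r5=101: ##--##
r6=110: #-#-#-#
r7=111: ########

Answer: #
##
#-#
####
#---#
##--##
#-#-#-#
########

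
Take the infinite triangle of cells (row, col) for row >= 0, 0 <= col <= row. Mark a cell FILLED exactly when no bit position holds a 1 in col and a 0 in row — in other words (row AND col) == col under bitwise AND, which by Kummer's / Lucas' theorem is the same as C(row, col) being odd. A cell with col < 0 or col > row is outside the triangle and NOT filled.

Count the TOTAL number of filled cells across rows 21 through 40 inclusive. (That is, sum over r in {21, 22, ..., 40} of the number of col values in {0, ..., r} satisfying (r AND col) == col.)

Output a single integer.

Answer: 198

Derivation:
r21=10101 pc3: +8 =8
r22=10110 pc3: +8 =16
r23=10111 pc4: +16 =32
r24=11000 pc2: +4 =36
r25=11001 pc3: +8 =44
r26=11010 pc3: +8 =52
r27=11011 pc4: +16 =68
r28=11100 pc3: +8 =76
r29=11101 pc4: +16 =92
r30=11110 pc4: +16 =108
r31=11111 pc5: +32 =140
r32=100000 pc1: +2 =142
r33=100001 pc2: +4 =146
r34=100010 pc2: +4 =150
r35=100011 pc3: +8 =158
r36=100100 pc2: +4 =162
r37=100101 pc3: +8 =170
r38=100110 pc3: +8 =178
r39=100111 pc4: +16 =194
r40=101000 pc2: +4 =198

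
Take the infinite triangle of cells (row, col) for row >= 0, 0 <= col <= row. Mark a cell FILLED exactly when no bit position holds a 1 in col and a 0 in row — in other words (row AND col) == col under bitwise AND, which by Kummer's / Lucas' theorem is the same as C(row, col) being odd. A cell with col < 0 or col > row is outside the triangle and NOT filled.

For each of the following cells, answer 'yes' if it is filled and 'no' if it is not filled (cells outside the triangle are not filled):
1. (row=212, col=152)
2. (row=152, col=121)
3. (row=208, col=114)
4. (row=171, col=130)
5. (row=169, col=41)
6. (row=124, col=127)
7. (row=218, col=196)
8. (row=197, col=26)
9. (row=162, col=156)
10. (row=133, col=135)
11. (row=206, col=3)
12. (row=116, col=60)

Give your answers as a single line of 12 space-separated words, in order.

Answer: no no no yes yes no no no no no no no

Derivation:
(212,152): row=0b11010100, col=0b10011000, row AND col = 0b10010000 = 144; 144 != 152 -> empty
(152,121): row=0b10011000, col=0b1111001, row AND col = 0b11000 = 24; 24 != 121 -> empty
(208,114): row=0b11010000, col=0b1110010, row AND col = 0b1010000 = 80; 80 != 114 -> empty
(171,130): row=0b10101011, col=0b10000010, row AND col = 0b10000010 = 130; 130 == 130 -> filled
(169,41): row=0b10101001, col=0b101001, row AND col = 0b101001 = 41; 41 == 41 -> filled
(124,127): col outside [0, 124] -> not filled
(218,196): row=0b11011010, col=0b11000100, row AND col = 0b11000000 = 192; 192 != 196 -> empty
(197,26): row=0b11000101, col=0b11010, row AND col = 0b0 = 0; 0 != 26 -> empty
(162,156): row=0b10100010, col=0b10011100, row AND col = 0b10000000 = 128; 128 != 156 -> empty
(133,135): col outside [0, 133] -> not filled
(206,3): row=0b11001110, col=0b11, row AND col = 0b10 = 2; 2 != 3 -> empty
(116,60): row=0b1110100, col=0b111100, row AND col = 0b110100 = 52; 52 != 60 -> empty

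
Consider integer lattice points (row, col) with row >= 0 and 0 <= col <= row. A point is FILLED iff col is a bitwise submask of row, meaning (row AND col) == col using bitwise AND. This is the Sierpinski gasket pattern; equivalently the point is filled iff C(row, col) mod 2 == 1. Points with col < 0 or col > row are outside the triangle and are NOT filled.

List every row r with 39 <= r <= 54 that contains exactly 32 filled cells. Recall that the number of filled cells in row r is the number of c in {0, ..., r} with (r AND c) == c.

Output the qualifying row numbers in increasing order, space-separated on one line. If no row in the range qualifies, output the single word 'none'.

Row r has 2^popcount(r) filled cells, so we need popcount(r) = log2(32) = 5.
Scan r = 39..54 and keep those with exactly 5 one-bits:
r=39=100111 popcount=4 -> skip
r=40=101000 popcount=2 -> skip
r=41=101001 popcount=3 -> skip
r=42=101010 popcount=3 -> skip
r=43=101011 popcount=4 -> skip
r=44=101100 popcount=3 -> skip
r=45=101101 popcount=4 -> skip
r=46=101110 popcount=4 -> skip
r=47=101111 popcount=5 -> KEEP
r=48=110000 popcount=2 -> skip
r=49=110001 popcount=3 -> skip
r=50=110010 popcount=3 -> skip
r=51=110011 popcount=4 -> skip
r=52=110100 popcount=3 -> skip
r=53=110101 popcount=4 -> skip
r=54=110110 popcount=4 -> skip
Kept rows: 47

Answer: 47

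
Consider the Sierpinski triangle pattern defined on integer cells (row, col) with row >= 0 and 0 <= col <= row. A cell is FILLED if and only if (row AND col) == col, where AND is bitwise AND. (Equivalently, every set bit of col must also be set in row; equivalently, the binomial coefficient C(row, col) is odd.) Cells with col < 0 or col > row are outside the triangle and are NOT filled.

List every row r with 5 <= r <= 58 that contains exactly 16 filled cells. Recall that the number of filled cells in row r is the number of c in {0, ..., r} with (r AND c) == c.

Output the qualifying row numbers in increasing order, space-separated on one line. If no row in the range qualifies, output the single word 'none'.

Row r has 2^popcount(r) filled cells, so we need popcount(r) = log2(16) = 4.
Scan r = 5..58 and keep those with exactly 4 one-bits:
r=5=101 popcount=2 -> skip
r=6=110 popcount=2 -> skip
r=7=111 popcount=3 -> skip
r=8=1000 popcount=1 -> skip
r=9=1001 popcount=2 -> skip
r=10=1010 popcount=2 -> skip
r=11=1011 popcount=3 -> skip
r=12=1100 popcount=2 -> skip
r=13=1101 popcount=3 -> skip
r=14=1110 popcount=3 -> skip
r=15=1111 popcount=4 -> KEEP
r=16=10000 popcount=1 -> skip
r=17=10001 popcount=2 -> skip
r=18=10010 popcount=2 -> skip
r=19=10011 popcount=3 -> skip
r=20=10100 popcount=2 -> skip
r=21=10101 popcount=3 -> skip
r=22=10110 popcount=3 -> skip
r=23=10111 popcount=4 -> KEEP
r=24=11000 popcount=2 -> skip
r=25=11001 popcount=3 -> skip
r=26=11010 popcount=3 -> skip
r=27=11011 popcount=4 -> KEEP
r=28=11100 popcount=3 -> skip
r=29=11101 popcount=4 -> KEEP
r=30=11110 popcount=4 -> KEEP
r=31=11111 popcount=5 -> skip
r=32=100000 popcount=1 -> skip
r=33=100001 popcount=2 -> skip
r=34=100010 popcount=2 -> skip
r=35=100011 popcount=3 -> skip
r=36=100100 popcount=2 -> skip
r=37=100101 popcount=3 -> skip
r=38=100110 popcount=3 -> skip
r=39=100111 popcount=4 -> KEEP
r=40=101000 popcount=2 -> skip
r=41=101001 popcount=3 -> skip
r=42=101010 popcount=3 -> skip
r=43=101011 popcount=4 -> KEEP
r=44=101100 popcount=3 -> skip
r=45=101101 popcount=4 -> KEEP
r=46=101110 popcount=4 -> KEEP
r=47=101111 popcount=5 -> skip
r=48=110000 popcount=2 -> skip
r=49=110001 popcount=3 -> skip
r=50=110010 popcount=3 -> skip
r=51=110011 popcount=4 -> KEEP
r=52=110100 popcount=3 -> skip
r=53=110101 popcount=4 -> KEEP
r=54=110110 popcount=4 -> KEEP
r=55=110111 popcount=5 -> skip
r=56=111000 popcount=3 -> skip
r=57=111001 popcount=4 -> KEEP
r=58=111010 popcount=4 -> KEEP
Kept rows: 15 23 27 29 30 39 43 45 46 51 53 54 57 58

Answer: 15 23 27 29 30 39 43 45 46 51 53 54 57 58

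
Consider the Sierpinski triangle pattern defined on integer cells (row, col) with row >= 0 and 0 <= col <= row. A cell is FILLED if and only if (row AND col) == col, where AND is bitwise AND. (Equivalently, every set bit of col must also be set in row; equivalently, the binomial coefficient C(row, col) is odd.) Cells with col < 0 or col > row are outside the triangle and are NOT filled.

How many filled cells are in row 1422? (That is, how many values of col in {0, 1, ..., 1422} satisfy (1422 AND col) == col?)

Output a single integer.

Answer: 64

Derivation:
1422 in binary = 10110001110
popcount(1422) = number of 1-bits in 10110001110 = 6
A col c satisfies (1422 AND c) == c iff every set bit of c is also set in 1422; each of the 6 set bits of 1422 can independently be on or off in c.
count = 2^6 = 64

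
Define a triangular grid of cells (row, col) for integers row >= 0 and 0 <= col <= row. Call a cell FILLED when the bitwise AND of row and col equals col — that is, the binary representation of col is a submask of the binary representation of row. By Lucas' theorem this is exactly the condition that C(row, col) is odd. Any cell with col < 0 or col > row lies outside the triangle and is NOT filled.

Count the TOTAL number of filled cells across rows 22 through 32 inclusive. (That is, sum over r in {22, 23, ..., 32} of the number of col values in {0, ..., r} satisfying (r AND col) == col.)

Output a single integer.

Answer: 134

Derivation:
r22=10110 pc3: +8 =8
r23=10111 pc4: +16 =24
r24=11000 pc2: +4 =28
r25=11001 pc3: +8 =36
r26=11010 pc3: +8 =44
r27=11011 pc4: +16 =60
r28=11100 pc3: +8 =68
r29=11101 pc4: +16 =84
r30=11110 pc4: +16 =100
r31=11111 pc5: +32 =132
r32=100000 pc1: +2 =134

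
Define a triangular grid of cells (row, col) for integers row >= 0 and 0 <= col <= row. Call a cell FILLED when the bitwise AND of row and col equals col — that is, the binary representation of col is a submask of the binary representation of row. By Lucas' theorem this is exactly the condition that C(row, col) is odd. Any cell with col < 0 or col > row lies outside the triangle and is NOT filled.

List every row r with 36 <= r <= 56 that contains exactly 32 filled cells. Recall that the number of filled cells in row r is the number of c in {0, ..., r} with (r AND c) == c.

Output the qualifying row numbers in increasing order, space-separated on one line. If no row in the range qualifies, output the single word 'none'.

Answer: 47 55

Derivation:
Row r has 2^popcount(r) filled cells, so we need popcount(r) = log2(32) = 5.
Scan r = 36..56 and keep those with exactly 5 one-bits:
r=36=100100 popcount=2 -> skip
r=37=100101 popcount=3 -> skip
r=38=100110 popcount=3 -> skip
r=39=100111 popcount=4 -> skip
r=40=101000 popcount=2 -> skip
r=41=101001 popcount=3 -> skip
r=42=101010 popcount=3 -> skip
r=43=101011 popcount=4 -> skip
r=44=101100 popcount=3 -> skip
r=45=101101 popcount=4 -> skip
r=46=101110 popcount=4 -> skip
r=47=101111 popcount=5 -> KEEP
r=48=110000 popcount=2 -> skip
r=49=110001 popcount=3 -> skip
r=50=110010 popcount=3 -> skip
r=51=110011 popcount=4 -> skip
r=52=110100 popcount=3 -> skip
r=53=110101 popcount=4 -> skip
r=54=110110 popcount=4 -> skip
r=55=110111 popcount=5 -> KEEP
r=56=111000 popcount=3 -> skip
Kept rows: 47 55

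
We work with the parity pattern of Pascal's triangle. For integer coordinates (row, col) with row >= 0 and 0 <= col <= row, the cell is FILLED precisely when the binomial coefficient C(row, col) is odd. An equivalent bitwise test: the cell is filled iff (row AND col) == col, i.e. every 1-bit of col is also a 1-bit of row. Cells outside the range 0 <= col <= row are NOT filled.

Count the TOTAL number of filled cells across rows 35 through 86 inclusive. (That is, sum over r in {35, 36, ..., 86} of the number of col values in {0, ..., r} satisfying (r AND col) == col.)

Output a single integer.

r35=100011 pc3: +8 =8
r36=100100 pc2: +4 =12
r37=100101 pc3: +8 =20
r38=100110 pc3: +8 =28
r39=100111 pc4: +16 =44
r40=101000 pc2: +4 =48
r41=101001 pc3: +8 =56
r42=101010 pc3: +8 =64
r43=101011 pc4: +16 =80
r44=101100 pc3: +8 =88
r45=101101 pc4: +16 =104
r46=101110 pc4: +16 =120
r47=101111 pc5: +32 =152
r48=110000 pc2: +4 =156
r49=110001 pc3: +8 =164
r50=110010 pc3: +8 =172
r51=110011 pc4: +16 =188
r52=110100 pc3: +8 =196
r53=110101 pc4: +16 =212
r54=110110 pc4: +16 =228
r55=110111 pc5: +32 =260
r56=111000 pc3: +8 =268
r57=111001 pc4: +16 =284
r58=111010 pc4: +16 =300
r59=111011 pc5: +32 =332
r60=111100 pc4: +16 =348
r61=111101 pc5: +32 =380
r62=111110 pc5: +32 =412
r63=111111 pc6: +64 =476
r64=1000000 pc1: +2 =478
r65=1000001 pc2: +4 =482
r66=1000010 pc2: +4 =486
r67=1000011 pc3: +8 =494
r68=1000100 pc2: +4 =498
r69=1000101 pc3: +8 =506
r70=1000110 pc3: +8 =514
r71=1000111 pc4: +16 =530
r72=1001000 pc2: +4 =534
r73=1001001 pc3: +8 =542
r74=1001010 pc3: +8 =550
r75=1001011 pc4: +16 =566
r76=1001100 pc3: +8 =574
r77=1001101 pc4: +16 =590
r78=1001110 pc4: +16 =606
r79=1001111 pc5: +32 =638
r80=1010000 pc2: +4 =642
r81=1010001 pc3: +8 =650
r82=1010010 pc3: +8 =658
r83=1010011 pc4: +16 =674
r84=1010100 pc3: +8 =682
r85=1010101 pc4: +16 =698
r86=1010110 pc4: +16 =714

Answer: 714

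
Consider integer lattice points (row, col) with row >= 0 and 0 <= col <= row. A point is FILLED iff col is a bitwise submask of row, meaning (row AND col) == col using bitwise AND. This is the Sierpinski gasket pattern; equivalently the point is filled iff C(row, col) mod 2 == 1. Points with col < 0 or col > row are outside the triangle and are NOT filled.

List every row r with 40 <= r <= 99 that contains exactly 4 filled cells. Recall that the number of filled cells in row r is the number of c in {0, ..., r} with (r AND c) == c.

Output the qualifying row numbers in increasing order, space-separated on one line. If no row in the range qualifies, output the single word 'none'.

Answer: 40 48 65 66 68 72 80 96

Derivation:
Row r has 2^popcount(r) filled cells, so we need popcount(r) = log2(4) = 2.
Scan r = 40..99 and keep those with exactly 2 one-bits:
r=40=101000 popcount=2 -> KEEP
r=41=101001 popcount=3 -> skip
r=42=101010 popcount=3 -> skip
r=43=101011 popcount=4 -> skip
r=44=101100 popcount=3 -> skip
r=45=101101 popcount=4 -> skip
r=46=101110 popcount=4 -> skip
r=47=101111 popcount=5 -> skip
r=48=110000 popcount=2 -> KEEP
r=49=110001 popcount=3 -> skip
r=50=110010 popcount=3 -> skip
r=51=110011 popcount=4 -> skip
r=52=110100 popcount=3 -> skip
r=53=110101 popcount=4 -> skip
r=54=110110 popcount=4 -> skip
r=55=110111 popcount=5 -> skip
r=56=111000 popcount=3 -> skip
r=57=111001 popcount=4 -> skip
r=58=111010 popcount=4 -> skip
r=59=111011 popcount=5 -> skip
r=60=111100 popcount=4 -> skip
r=61=111101 popcount=5 -> skip
r=62=111110 popcount=5 -> skip
r=63=111111 popcount=6 -> skip
r=64=1000000 popcount=1 -> skip
r=65=1000001 popcount=2 -> KEEP
r=66=1000010 popcount=2 -> KEEP
r=67=1000011 popcount=3 -> skip
r=68=1000100 popcount=2 -> KEEP
r=69=1000101 popcount=3 -> skip
r=70=1000110 popcount=3 -> skip
r=71=1000111 popcount=4 -> skip
r=72=1001000 popcount=2 -> KEEP
r=73=1001001 popcount=3 -> skip
r=74=1001010 popcount=3 -> skip
r=75=1001011 popcount=4 -> skip
r=76=1001100 popcount=3 -> skip
r=77=1001101 popcount=4 -> skip
r=78=1001110 popcount=4 -> skip
r=79=1001111 popcount=5 -> skip
r=80=1010000 popcount=2 -> KEEP
r=81=1010001 popcount=3 -> skip
r=82=1010010 popcount=3 -> skip
r=83=1010011 popcount=4 -> skip
r=84=1010100 popcount=3 -> skip
r=85=1010101 popcount=4 -> skip
r=86=1010110 popcount=4 -> skip
r=87=1010111 popcount=5 -> skip
r=88=1011000 popcount=3 -> skip
r=89=1011001 popcount=4 -> skip
r=90=1011010 popcount=4 -> skip
r=91=1011011 popcount=5 -> skip
r=92=1011100 popcount=4 -> skip
r=93=1011101 popcount=5 -> skip
r=94=1011110 popcount=5 -> skip
r=95=1011111 popcount=6 -> skip
r=96=1100000 popcount=2 -> KEEP
r=97=1100001 popcount=3 -> skip
r=98=1100010 popcount=3 -> skip
r=99=1100011 popcount=4 -> skip
Kept rows: 40 48 65 66 68 72 80 96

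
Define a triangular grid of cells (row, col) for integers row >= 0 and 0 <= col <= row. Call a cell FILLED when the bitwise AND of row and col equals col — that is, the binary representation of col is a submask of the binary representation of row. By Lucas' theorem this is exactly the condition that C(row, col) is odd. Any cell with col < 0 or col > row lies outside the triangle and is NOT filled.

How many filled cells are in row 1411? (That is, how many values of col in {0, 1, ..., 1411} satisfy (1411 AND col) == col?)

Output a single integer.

1411 in binary = 10110000011
popcount(1411) = number of 1-bits in 10110000011 = 5
A col c satisfies (1411 AND c) == c iff every set bit of c is also set in 1411; each of the 5 set bits of 1411 can independently be on or off in c.
count = 2^5 = 32

Answer: 32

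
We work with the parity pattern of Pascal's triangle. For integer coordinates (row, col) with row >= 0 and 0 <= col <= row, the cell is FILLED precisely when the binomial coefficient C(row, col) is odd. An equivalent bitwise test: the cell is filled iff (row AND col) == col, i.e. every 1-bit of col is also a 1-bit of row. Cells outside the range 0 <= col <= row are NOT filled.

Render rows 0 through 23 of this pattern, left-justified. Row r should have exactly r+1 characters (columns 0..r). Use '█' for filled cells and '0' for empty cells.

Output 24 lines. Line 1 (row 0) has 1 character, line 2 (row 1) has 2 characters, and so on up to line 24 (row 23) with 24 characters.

Answer: █
██
█0█
████
█000█
██00██
█0█0█0█
████████
█0000000█
██000000██
█0█00000█0█
████0000████
█000█000█000█
██00██00██00██
█0█0█0█0█0█0█0█
████████████████
█000000000000000█
██00000000000000██
█0█0000000000000█0█
████000000000000████
█000█00000000000█000█
██00██0000000000██00██
█0█0█0█000000000█0█0█0█
████████00000000████████

Derivation:
r0=0: █
r1=1: ██
r2=10: █0█
r3=11: ████
r4=100: █000█
r5=101: ██00██
r6=110: █0█0█0█
r7=111: ████████
r8=1000: █0000000█
r9=1001: ██000000██
r10=1010: █0█00000█0█
r11=1011: ████0000████
r12=1100: █000█000█000█
r13=1101: ██00██00██00██
r14=1110: █0█0█0█0█0█0█0█
r15=1111: ████████████████
r16=10000: █000000000000000█
r17=10001: ██00000000000000██
r18=10010: █0█0000000000000█0█
r19=10011: ████000000000000████
r20=10100: █000█00000000000█000█
r21=10101: ██00██0000000000██00██
r22=10110: █0█0█0█000000000█0█0█0█
r23=10111: ████████00000000████████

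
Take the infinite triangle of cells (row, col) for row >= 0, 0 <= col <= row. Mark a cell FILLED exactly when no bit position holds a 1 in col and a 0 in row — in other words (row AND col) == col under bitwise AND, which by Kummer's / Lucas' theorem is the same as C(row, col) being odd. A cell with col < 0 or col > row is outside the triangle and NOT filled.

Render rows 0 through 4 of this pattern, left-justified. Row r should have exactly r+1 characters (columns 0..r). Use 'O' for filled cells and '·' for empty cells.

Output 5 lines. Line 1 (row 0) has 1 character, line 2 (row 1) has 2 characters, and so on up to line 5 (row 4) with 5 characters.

r0=0: O
r1=1: OO
r2=10: O·O
r3=11: OOOO
r4=100: O···O

Answer: O
OO
O·O
OOOO
O···O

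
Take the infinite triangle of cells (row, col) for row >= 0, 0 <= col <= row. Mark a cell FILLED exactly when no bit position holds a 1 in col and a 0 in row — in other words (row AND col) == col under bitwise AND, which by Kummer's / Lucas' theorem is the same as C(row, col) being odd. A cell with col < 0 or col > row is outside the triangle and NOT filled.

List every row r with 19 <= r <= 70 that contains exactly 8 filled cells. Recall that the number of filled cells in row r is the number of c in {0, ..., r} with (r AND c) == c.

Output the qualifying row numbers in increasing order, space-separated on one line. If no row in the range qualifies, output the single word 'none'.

Answer: 19 21 22 25 26 28 35 37 38 41 42 44 49 50 52 56 67 69 70

Derivation:
Row r has 2^popcount(r) filled cells, so we need popcount(r) = log2(8) = 3.
Scan r = 19..70 and keep those with exactly 3 one-bits:
r=19=10011 popcount=3 -> KEEP
r=20=10100 popcount=2 -> skip
r=21=10101 popcount=3 -> KEEP
r=22=10110 popcount=3 -> KEEP
r=23=10111 popcount=4 -> skip
r=24=11000 popcount=2 -> skip
r=25=11001 popcount=3 -> KEEP
r=26=11010 popcount=3 -> KEEP
r=27=11011 popcount=4 -> skip
r=28=11100 popcount=3 -> KEEP
r=29=11101 popcount=4 -> skip
r=30=11110 popcount=4 -> skip
r=31=11111 popcount=5 -> skip
r=32=100000 popcount=1 -> skip
r=33=100001 popcount=2 -> skip
r=34=100010 popcount=2 -> skip
r=35=100011 popcount=3 -> KEEP
r=36=100100 popcount=2 -> skip
r=37=100101 popcount=3 -> KEEP
r=38=100110 popcount=3 -> KEEP
r=39=100111 popcount=4 -> skip
r=40=101000 popcount=2 -> skip
r=41=101001 popcount=3 -> KEEP
r=42=101010 popcount=3 -> KEEP
r=43=101011 popcount=4 -> skip
r=44=101100 popcount=3 -> KEEP
r=45=101101 popcount=4 -> skip
r=46=101110 popcount=4 -> skip
r=47=101111 popcount=5 -> skip
r=48=110000 popcount=2 -> skip
r=49=110001 popcount=3 -> KEEP
r=50=110010 popcount=3 -> KEEP
r=51=110011 popcount=4 -> skip
r=52=110100 popcount=3 -> KEEP
r=53=110101 popcount=4 -> skip
r=54=110110 popcount=4 -> skip
r=55=110111 popcount=5 -> skip
r=56=111000 popcount=3 -> KEEP
r=57=111001 popcount=4 -> skip
r=58=111010 popcount=4 -> skip
r=59=111011 popcount=5 -> skip
r=60=111100 popcount=4 -> skip
r=61=111101 popcount=5 -> skip
r=62=111110 popcount=5 -> skip
r=63=111111 popcount=6 -> skip
r=64=1000000 popcount=1 -> skip
r=65=1000001 popcount=2 -> skip
r=66=1000010 popcount=2 -> skip
r=67=1000011 popcount=3 -> KEEP
r=68=1000100 popcount=2 -> skip
r=69=1000101 popcount=3 -> KEEP
r=70=1000110 popcount=3 -> KEEP
Kept rows: 19 21 22 25 26 28 35 37 38 41 42 44 49 50 52 56 67 69 70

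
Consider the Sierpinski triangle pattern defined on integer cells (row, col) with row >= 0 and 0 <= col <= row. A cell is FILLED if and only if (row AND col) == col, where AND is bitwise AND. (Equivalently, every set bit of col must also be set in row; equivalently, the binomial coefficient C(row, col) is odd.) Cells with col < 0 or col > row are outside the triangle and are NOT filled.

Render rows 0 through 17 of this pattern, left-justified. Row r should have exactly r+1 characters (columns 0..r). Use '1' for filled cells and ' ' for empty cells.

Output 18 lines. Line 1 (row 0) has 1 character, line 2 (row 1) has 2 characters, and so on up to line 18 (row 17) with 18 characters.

r0=0: 1
r1=1: 11
r2=10: 1 1
r3=11: 1111
r4=100: 1   1
r5=101: 11  11
r6=110: 1 1 1 1
r7=111: 11111111
r8=1000: 1       1
r9=1001: 11      11
r10=1010: 1 1     1 1
r11=1011: 1111    1111
r12=1100: 1   1   1   1
r13=1101: 11  11  11  11
r14=1110: 1 1 1 1 1 1 1 1
r15=1111: 1111111111111111
r16=10000: 1               1
r17=10001: 11              11

Answer: 1
11
1 1
1111
1   1
11  11
1 1 1 1
11111111
1       1
11      11
1 1     1 1
1111    1111
1   1   1   1
11  11  11  11
1 1 1 1 1 1 1 1
1111111111111111
1               1
11              11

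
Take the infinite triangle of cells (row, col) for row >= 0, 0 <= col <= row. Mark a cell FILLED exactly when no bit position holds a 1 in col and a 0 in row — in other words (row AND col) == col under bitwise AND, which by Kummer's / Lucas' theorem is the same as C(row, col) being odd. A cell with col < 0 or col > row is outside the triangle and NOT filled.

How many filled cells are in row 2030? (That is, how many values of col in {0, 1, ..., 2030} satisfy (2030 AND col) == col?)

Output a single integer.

Answer: 512

Derivation:
2030 in binary = 11111101110
popcount(2030) = number of 1-bits in 11111101110 = 9
A col c satisfies (2030 AND c) == c iff every set bit of c is also set in 2030; each of the 9 set bits of 2030 can independently be on or off in c.
count = 2^9 = 512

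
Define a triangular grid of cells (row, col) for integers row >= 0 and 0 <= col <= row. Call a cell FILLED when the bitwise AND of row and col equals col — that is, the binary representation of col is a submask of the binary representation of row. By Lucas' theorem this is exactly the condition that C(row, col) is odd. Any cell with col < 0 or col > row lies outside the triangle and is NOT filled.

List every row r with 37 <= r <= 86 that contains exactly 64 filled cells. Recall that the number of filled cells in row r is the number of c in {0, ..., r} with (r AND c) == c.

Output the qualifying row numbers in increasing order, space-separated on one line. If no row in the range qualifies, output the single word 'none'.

Answer: 63

Derivation:
Row r has 2^popcount(r) filled cells, so we need popcount(r) = log2(64) = 6.
Scan r = 37..86 and keep those with exactly 6 one-bits:
r=37=100101 popcount=3 -> skip
r=38=100110 popcount=3 -> skip
r=39=100111 popcount=4 -> skip
r=40=101000 popcount=2 -> skip
r=41=101001 popcount=3 -> skip
r=42=101010 popcount=3 -> skip
r=43=101011 popcount=4 -> skip
r=44=101100 popcount=3 -> skip
r=45=101101 popcount=4 -> skip
r=46=101110 popcount=4 -> skip
r=47=101111 popcount=5 -> skip
r=48=110000 popcount=2 -> skip
r=49=110001 popcount=3 -> skip
r=50=110010 popcount=3 -> skip
r=51=110011 popcount=4 -> skip
r=52=110100 popcount=3 -> skip
r=53=110101 popcount=4 -> skip
r=54=110110 popcount=4 -> skip
r=55=110111 popcount=5 -> skip
r=56=111000 popcount=3 -> skip
r=57=111001 popcount=4 -> skip
r=58=111010 popcount=4 -> skip
r=59=111011 popcount=5 -> skip
r=60=111100 popcount=4 -> skip
r=61=111101 popcount=5 -> skip
r=62=111110 popcount=5 -> skip
r=63=111111 popcount=6 -> KEEP
r=64=1000000 popcount=1 -> skip
r=65=1000001 popcount=2 -> skip
r=66=1000010 popcount=2 -> skip
r=67=1000011 popcount=3 -> skip
r=68=1000100 popcount=2 -> skip
r=69=1000101 popcount=3 -> skip
r=70=1000110 popcount=3 -> skip
r=71=1000111 popcount=4 -> skip
r=72=1001000 popcount=2 -> skip
r=73=1001001 popcount=3 -> skip
r=74=1001010 popcount=3 -> skip
r=75=1001011 popcount=4 -> skip
r=76=1001100 popcount=3 -> skip
r=77=1001101 popcount=4 -> skip
r=78=1001110 popcount=4 -> skip
r=79=1001111 popcount=5 -> skip
r=80=1010000 popcount=2 -> skip
r=81=1010001 popcount=3 -> skip
r=82=1010010 popcount=3 -> skip
r=83=1010011 popcount=4 -> skip
r=84=1010100 popcount=3 -> skip
r=85=1010101 popcount=4 -> skip
r=86=1010110 popcount=4 -> skip
Kept rows: 63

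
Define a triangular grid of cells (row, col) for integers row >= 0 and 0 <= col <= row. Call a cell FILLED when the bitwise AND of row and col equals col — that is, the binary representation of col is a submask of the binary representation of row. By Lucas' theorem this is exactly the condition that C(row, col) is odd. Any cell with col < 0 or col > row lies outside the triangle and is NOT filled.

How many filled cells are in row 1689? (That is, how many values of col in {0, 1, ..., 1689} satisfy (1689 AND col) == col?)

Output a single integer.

1689 in binary = 11010011001
popcount(1689) = number of 1-bits in 11010011001 = 6
A col c satisfies (1689 AND c) == c iff every set bit of c is also set in 1689; each of the 6 set bits of 1689 can independently be on or off in c.
count = 2^6 = 64

Answer: 64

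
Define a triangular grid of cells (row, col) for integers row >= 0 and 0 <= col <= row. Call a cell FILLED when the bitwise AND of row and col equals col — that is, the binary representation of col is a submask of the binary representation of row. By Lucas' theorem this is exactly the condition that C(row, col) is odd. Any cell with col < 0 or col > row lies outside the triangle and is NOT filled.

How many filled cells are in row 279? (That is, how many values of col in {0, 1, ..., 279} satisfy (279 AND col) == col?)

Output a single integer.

Answer: 32

Derivation:
279 in binary = 100010111
popcount(279) = number of 1-bits in 100010111 = 5
A col c satisfies (279 AND c) == c iff every set bit of c is also set in 279; each of the 5 set bits of 279 can independently be on or off in c.
count = 2^5 = 32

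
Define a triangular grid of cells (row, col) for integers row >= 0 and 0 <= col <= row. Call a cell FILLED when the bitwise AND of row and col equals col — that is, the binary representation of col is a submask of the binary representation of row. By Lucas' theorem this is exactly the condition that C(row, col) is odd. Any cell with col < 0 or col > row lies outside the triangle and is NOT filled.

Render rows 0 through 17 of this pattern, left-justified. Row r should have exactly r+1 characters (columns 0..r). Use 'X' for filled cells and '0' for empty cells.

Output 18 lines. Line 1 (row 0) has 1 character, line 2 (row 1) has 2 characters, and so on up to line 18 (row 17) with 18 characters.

Answer: X
XX
X0X
XXXX
X000X
XX00XX
X0X0X0X
XXXXXXXX
X0000000X
XX000000XX
X0X00000X0X
XXXX0000XXXX
X000X000X000X
XX00XX00XX00XX
X0X0X0X0X0X0X0X
XXXXXXXXXXXXXXXX
X000000000000000X
XX00000000000000XX

Derivation:
r0=0: X
r1=1: XX
r2=10: X0X
r3=11: XXXX
r4=100: X000X
r5=101: XX00XX
r6=110: X0X0X0X
r7=111: XXXXXXXX
r8=1000: X0000000X
r9=1001: XX000000XX
r10=1010: X0X00000X0X
r11=1011: XXXX0000XXXX
r12=1100: X000X000X000X
r13=1101: XX00XX00XX00XX
r14=1110: X0X0X0X0X0X0X0X
r15=1111: XXXXXXXXXXXXXXXX
r16=10000: X000000000000000X
r17=10001: XX00000000000000XX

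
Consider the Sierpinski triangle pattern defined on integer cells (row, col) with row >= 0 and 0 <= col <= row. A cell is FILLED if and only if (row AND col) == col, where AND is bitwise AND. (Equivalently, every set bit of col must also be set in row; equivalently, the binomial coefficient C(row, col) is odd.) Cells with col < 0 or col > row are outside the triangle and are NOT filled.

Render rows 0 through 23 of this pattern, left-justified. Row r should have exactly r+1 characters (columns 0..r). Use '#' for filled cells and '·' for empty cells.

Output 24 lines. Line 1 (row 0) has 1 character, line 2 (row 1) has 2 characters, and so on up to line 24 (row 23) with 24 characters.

Answer: #
##
#·#
####
#···#
##··##
#·#·#·#
########
#·······#
##······##
#·#·····#·#
####····####
#···#···#···#
##··##··##··##
#·#·#·#·#·#·#·#
################
#···············#
##··············##
#·#·············#·#
####············####
#···#···········#···#
##··##··········##··##
#·#·#·#·········#·#·#·#
########········########

Derivation:
r0=0: #
r1=1: ##
r2=10: #·#
r3=11: ####
r4=100: #···#
r5=101: ##··##
r6=110: #·#·#·#
r7=111: ########
r8=1000: #·······#
r9=1001: ##······##
r10=1010: #·#·····#·#
r11=1011: ####····####
r12=1100: #···#···#···#
r13=1101: ##··##··##··##
r14=1110: #·#·#·#·#·#·#·#
r15=1111: ################
r16=10000: #···············#
r17=10001: ##··············##
r18=10010: #·#·············#·#
r19=10011: ####············####
r20=10100: #···#···········#···#
r21=10101: ##··##··········##··##
r22=10110: #·#·#·#·········#·#·#·#
r23=10111: ########········########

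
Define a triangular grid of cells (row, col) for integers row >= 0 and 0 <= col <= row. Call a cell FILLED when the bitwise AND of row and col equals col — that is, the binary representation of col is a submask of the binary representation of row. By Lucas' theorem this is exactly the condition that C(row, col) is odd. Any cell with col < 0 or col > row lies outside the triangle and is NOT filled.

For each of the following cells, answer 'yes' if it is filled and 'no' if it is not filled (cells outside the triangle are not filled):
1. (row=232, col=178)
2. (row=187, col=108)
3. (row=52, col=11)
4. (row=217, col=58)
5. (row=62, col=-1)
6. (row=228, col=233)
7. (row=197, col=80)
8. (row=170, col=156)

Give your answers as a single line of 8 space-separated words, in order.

(232,178): row=0b11101000, col=0b10110010, row AND col = 0b10100000 = 160; 160 != 178 -> empty
(187,108): row=0b10111011, col=0b1101100, row AND col = 0b101000 = 40; 40 != 108 -> empty
(52,11): row=0b110100, col=0b1011, row AND col = 0b0 = 0; 0 != 11 -> empty
(217,58): row=0b11011001, col=0b111010, row AND col = 0b11000 = 24; 24 != 58 -> empty
(62,-1): col outside [0, 62] -> not filled
(228,233): col outside [0, 228] -> not filled
(197,80): row=0b11000101, col=0b1010000, row AND col = 0b1000000 = 64; 64 != 80 -> empty
(170,156): row=0b10101010, col=0b10011100, row AND col = 0b10001000 = 136; 136 != 156 -> empty

Answer: no no no no no no no no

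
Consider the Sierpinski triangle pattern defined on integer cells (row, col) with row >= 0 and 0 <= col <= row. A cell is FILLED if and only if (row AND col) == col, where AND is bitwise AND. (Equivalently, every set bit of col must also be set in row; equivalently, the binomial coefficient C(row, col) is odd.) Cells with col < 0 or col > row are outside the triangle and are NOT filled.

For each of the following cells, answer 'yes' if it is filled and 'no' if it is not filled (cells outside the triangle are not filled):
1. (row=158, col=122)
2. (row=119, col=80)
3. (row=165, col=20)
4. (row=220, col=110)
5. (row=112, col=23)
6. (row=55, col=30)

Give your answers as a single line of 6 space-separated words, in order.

Answer: no yes no no no no

Derivation:
(158,122): row=0b10011110, col=0b1111010, row AND col = 0b11010 = 26; 26 != 122 -> empty
(119,80): row=0b1110111, col=0b1010000, row AND col = 0b1010000 = 80; 80 == 80 -> filled
(165,20): row=0b10100101, col=0b10100, row AND col = 0b100 = 4; 4 != 20 -> empty
(220,110): row=0b11011100, col=0b1101110, row AND col = 0b1001100 = 76; 76 != 110 -> empty
(112,23): row=0b1110000, col=0b10111, row AND col = 0b10000 = 16; 16 != 23 -> empty
(55,30): row=0b110111, col=0b11110, row AND col = 0b10110 = 22; 22 != 30 -> empty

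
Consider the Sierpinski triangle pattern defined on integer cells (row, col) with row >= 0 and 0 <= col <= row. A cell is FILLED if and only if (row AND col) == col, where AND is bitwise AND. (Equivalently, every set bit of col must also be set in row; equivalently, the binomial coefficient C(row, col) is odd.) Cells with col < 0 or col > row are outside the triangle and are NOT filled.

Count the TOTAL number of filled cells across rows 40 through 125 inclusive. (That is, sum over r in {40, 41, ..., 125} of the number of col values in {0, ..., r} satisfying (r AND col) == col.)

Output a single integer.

r40=101000 pc2: +4 =4
r41=101001 pc3: +8 =12
r42=101010 pc3: +8 =20
r43=101011 pc4: +16 =36
r44=101100 pc3: +8 =44
r45=101101 pc4: +16 =60
r46=101110 pc4: +16 =76
r47=101111 pc5: +32 =108
r48=110000 pc2: +4 =112
r49=110001 pc3: +8 =120
r50=110010 pc3: +8 =128
r51=110011 pc4: +16 =144
r52=110100 pc3: +8 =152
r53=110101 pc4: +16 =168
r54=110110 pc4: +16 =184
r55=110111 pc5: +32 =216
r56=111000 pc3: +8 =224
r57=111001 pc4: +16 =240
r58=111010 pc4: +16 =256
r59=111011 pc5: +32 =288
r60=111100 pc4: +16 =304
r61=111101 pc5: +32 =336
r62=111110 pc5: +32 =368
r63=111111 pc6: +64 =432
r64=1000000 pc1: +2 =434
r65=1000001 pc2: +4 =438
r66=1000010 pc2: +4 =442
r67=1000011 pc3: +8 =450
r68=1000100 pc2: +4 =454
r69=1000101 pc3: +8 =462
r70=1000110 pc3: +8 =470
r71=1000111 pc4: +16 =486
r72=1001000 pc2: +4 =490
r73=1001001 pc3: +8 =498
r74=1001010 pc3: +8 =506
r75=1001011 pc4: +16 =522
r76=1001100 pc3: +8 =530
r77=1001101 pc4: +16 =546
r78=1001110 pc4: +16 =562
r79=1001111 pc5: +32 =594
r80=1010000 pc2: +4 =598
r81=1010001 pc3: +8 =606
r82=1010010 pc3: +8 =614
r83=1010011 pc4: +16 =630
r84=1010100 pc3: +8 =638
r85=1010101 pc4: +16 =654
r86=1010110 pc4: +16 =670
r87=1010111 pc5: +32 =702
r88=1011000 pc3: +8 =710
r89=1011001 pc4: +16 =726
r90=1011010 pc4: +16 =742
r91=1011011 pc5: +32 =774
r92=1011100 pc4: +16 =790
r93=1011101 pc5: +32 =822
r94=1011110 pc5: +32 =854
r95=1011111 pc6: +64 =918
r96=1100000 pc2: +4 =922
r97=1100001 pc3: +8 =930
r98=1100010 pc3: +8 =938
r99=1100011 pc4: +16 =954
r100=1100100 pc3: +8 =962
r101=1100101 pc4: +16 =978
r102=1100110 pc4: +16 =994
r103=1100111 pc5: +32 =1026
r104=1101000 pc3: +8 =1034
r105=1101001 pc4: +16 =1050
r106=1101010 pc4: +16 =1066
r107=1101011 pc5: +32 =1098
r108=1101100 pc4: +16 =1114
r109=1101101 pc5: +32 =1146
r110=1101110 pc5: +32 =1178
r111=1101111 pc6: +64 =1242
r112=1110000 pc3: +8 =1250
r113=1110001 pc4: +16 =1266
r114=1110010 pc4: +16 =1282
r115=1110011 pc5: +32 =1314
r116=1110100 pc4: +16 =1330
r117=1110101 pc5: +32 =1362
r118=1110110 pc5: +32 =1394
r119=1110111 pc6: +64 =1458
r120=1111000 pc4: +16 =1474
r121=1111001 pc5: +32 =1506
r122=1111010 pc5: +32 =1538
r123=1111011 pc6: +64 =1602
r124=1111100 pc5: +32 =1634
r125=1111101 pc6: +64 =1698

Answer: 1698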